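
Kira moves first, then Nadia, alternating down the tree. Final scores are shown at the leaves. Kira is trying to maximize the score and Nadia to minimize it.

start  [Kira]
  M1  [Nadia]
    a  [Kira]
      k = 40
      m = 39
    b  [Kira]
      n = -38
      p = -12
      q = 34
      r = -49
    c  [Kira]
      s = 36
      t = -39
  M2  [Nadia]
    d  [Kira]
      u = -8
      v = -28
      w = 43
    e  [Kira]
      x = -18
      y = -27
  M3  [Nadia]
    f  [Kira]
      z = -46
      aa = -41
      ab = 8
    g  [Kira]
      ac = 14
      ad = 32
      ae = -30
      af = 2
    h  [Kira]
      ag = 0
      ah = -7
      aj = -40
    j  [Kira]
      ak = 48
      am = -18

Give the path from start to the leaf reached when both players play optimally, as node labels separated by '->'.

a (Kira): max(40, 39) = 40
b (Kira): max(-38, -12, 34, -49) = 34
c (Kira): max(36, -39) = 36
M1 (Nadia): min(40, 34, 36) = 34
d (Kira): max(-8, -28, 43) = 43
e (Kira): max(-18, -27) = -18
M2 (Nadia): min(43, -18) = -18
f (Kira): max(-46, -41, 8) = 8
g (Kira): max(14, 32, -30, 2) = 32
h (Kira): max(0, -7, -40) = 0
j (Kira): max(48, -18) = 48
M3 (Nadia): min(8, 32, 0, 48) = 0
start (Kira): max(34, -18, 0) = 34
At start, Kira picks M1 (highest: 34).
At M1, Nadia picks b (lowest: 34).
At b, Kira picks q (highest: 34).
Terminal value 34.

start -> M1 -> b -> q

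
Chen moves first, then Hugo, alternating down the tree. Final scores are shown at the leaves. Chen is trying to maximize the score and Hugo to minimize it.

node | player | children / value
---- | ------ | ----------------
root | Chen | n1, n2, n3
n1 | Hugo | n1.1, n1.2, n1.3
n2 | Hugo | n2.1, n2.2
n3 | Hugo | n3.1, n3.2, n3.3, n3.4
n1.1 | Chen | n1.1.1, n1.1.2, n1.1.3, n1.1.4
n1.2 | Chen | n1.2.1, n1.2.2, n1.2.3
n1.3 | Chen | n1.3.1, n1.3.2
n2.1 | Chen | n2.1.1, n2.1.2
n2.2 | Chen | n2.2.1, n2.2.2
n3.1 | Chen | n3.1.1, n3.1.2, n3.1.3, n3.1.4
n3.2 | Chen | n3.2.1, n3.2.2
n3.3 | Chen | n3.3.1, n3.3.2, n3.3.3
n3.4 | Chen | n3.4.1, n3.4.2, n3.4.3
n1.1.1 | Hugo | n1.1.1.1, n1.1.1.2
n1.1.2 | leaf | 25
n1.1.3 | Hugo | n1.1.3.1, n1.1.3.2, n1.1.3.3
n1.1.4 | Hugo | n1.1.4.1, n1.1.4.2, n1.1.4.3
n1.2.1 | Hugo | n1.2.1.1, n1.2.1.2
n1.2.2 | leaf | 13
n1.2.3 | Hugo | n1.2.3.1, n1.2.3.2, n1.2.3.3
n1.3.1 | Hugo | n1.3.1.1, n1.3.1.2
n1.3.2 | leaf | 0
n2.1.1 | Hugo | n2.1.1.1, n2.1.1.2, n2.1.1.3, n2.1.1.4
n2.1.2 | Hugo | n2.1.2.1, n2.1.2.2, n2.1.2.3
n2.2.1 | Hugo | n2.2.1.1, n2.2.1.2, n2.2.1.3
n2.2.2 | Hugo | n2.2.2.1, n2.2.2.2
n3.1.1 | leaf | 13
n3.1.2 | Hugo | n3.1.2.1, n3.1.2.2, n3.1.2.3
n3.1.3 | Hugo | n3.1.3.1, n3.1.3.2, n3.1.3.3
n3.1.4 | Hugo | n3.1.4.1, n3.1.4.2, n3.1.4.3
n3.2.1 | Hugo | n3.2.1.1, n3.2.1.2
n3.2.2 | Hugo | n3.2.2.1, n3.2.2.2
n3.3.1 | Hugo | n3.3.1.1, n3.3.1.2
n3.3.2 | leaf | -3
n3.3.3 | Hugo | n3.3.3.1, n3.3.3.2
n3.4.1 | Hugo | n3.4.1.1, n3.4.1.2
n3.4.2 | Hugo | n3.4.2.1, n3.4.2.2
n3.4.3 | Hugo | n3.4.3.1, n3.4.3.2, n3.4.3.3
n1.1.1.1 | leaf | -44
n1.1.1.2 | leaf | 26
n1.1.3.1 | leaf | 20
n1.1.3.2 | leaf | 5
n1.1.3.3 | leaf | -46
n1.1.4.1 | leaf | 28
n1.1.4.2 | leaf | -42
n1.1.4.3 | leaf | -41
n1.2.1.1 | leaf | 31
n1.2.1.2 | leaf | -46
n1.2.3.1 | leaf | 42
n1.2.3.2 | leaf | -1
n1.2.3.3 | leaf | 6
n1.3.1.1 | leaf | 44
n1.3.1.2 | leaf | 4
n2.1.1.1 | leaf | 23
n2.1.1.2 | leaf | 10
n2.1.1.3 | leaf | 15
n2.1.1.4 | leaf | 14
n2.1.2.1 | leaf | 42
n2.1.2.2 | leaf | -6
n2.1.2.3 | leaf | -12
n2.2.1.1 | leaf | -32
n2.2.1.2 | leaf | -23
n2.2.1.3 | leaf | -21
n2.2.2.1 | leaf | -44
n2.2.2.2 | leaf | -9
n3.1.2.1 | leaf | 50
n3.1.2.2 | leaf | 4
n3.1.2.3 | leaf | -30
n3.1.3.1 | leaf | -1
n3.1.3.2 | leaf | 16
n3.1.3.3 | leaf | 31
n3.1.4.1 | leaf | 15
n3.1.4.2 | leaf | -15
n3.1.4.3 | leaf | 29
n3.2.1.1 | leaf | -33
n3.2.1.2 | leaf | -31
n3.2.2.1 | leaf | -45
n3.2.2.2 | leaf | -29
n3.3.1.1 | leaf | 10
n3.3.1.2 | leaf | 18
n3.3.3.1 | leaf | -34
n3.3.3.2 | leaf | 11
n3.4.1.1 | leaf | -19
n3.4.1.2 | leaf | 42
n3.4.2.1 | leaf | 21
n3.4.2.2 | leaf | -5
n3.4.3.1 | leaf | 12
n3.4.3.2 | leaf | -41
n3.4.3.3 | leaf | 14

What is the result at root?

n1.1.1 (Hugo): min(-44, 26) = -44
n1.1.3 (Hugo): min(20, 5, -46) = -46
n1.1.4 (Hugo): min(28, -42, -41) = -42
n1.1 (Chen): max(-44, 25, -46, -42) = 25
n1.2.1 (Hugo): min(31, -46) = -46
n1.2.3 (Hugo): min(42, -1, 6) = -1
n1.2 (Chen): max(-46, 13, -1) = 13
n1.3.1 (Hugo): min(44, 4) = 4
n1.3 (Chen): max(4, 0) = 4
n1 (Hugo): min(25, 13, 4) = 4
n2.1.1 (Hugo): min(23, 10, 15, 14) = 10
n2.1.2 (Hugo): min(42, -6, -12) = -12
n2.1 (Chen): max(10, -12) = 10
n2.2.1 (Hugo): min(-32, -23, -21) = -32
n2.2.2 (Hugo): min(-44, -9) = -44
n2.2 (Chen): max(-32, -44) = -32
n2 (Hugo): min(10, -32) = -32
n3.1.2 (Hugo): min(50, 4, -30) = -30
n3.1.3 (Hugo): min(-1, 16, 31) = -1
n3.1.4 (Hugo): min(15, -15, 29) = -15
n3.1 (Chen): max(13, -30, -1, -15) = 13
n3.2.1 (Hugo): min(-33, -31) = -33
n3.2.2 (Hugo): min(-45, -29) = -45
n3.2 (Chen): max(-33, -45) = -33
n3.3.1 (Hugo): min(10, 18) = 10
n3.3.3 (Hugo): min(-34, 11) = -34
n3.3 (Chen): max(10, -3, -34) = 10
n3.4.1 (Hugo): min(-19, 42) = -19
n3.4.2 (Hugo): min(21, -5) = -5
n3.4.3 (Hugo): min(12, -41, 14) = -41
n3.4 (Chen): max(-19, -5, -41) = -5
n3 (Hugo): min(13, -33, 10, -5) = -33
root (Chen): max(4, -32, -33) = 4

4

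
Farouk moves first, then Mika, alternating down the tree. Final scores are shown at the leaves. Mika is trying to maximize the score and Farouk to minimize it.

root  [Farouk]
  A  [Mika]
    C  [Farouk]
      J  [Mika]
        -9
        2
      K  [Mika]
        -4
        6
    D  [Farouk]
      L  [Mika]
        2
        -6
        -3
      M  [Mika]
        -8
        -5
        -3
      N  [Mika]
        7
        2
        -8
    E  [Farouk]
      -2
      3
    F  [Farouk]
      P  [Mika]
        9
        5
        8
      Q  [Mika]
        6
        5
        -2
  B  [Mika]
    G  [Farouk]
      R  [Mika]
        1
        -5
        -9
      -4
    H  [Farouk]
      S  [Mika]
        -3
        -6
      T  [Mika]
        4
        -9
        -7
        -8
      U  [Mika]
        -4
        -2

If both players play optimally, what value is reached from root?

J (Mika): max(-9, 2) = 2
K (Mika): max(-4, 6) = 6
C (Farouk): min(2, 6) = 2
L (Mika): max(2, -6, -3) = 2
M (Mika): max(-8, -5, -3) = -3
N (Mika): max(7, 2, -8) = 7
D (Farouk): min(2, -3, 7) = -3
E (Farouk): min(-2, 3) = -2
P (Mika): max(9, 5, 8) = 9
Q (Mika): max(6, 5, -2) = 6
F (Farouk): min(9, 6) = 6
A (Mika): max(2, -3, -2, 6) = 6
R (Mika): max(1, -5, -9) = 1
G (Farouk): min(1, -4) = -4
S (Mika): max(-3, -6) = -3
T (Mika): max(4, -9, -7, -8) = 4
U (Mika): max(-4, -2) = -2
H (Farouk): min(-3, 4, -2) = -3
B (Mika): max(-4, -3) = -3
root (Farouk): min(6, -3) = -3

-3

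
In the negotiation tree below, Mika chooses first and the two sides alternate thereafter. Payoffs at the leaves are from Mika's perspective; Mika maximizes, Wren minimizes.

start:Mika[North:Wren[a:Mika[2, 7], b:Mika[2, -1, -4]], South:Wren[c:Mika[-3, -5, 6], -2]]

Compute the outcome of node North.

2

a (Mika): max(2, 7) = 7
b (Mika): max(2, -1, -4) = 2
North (Wren): min(7, 2) = 2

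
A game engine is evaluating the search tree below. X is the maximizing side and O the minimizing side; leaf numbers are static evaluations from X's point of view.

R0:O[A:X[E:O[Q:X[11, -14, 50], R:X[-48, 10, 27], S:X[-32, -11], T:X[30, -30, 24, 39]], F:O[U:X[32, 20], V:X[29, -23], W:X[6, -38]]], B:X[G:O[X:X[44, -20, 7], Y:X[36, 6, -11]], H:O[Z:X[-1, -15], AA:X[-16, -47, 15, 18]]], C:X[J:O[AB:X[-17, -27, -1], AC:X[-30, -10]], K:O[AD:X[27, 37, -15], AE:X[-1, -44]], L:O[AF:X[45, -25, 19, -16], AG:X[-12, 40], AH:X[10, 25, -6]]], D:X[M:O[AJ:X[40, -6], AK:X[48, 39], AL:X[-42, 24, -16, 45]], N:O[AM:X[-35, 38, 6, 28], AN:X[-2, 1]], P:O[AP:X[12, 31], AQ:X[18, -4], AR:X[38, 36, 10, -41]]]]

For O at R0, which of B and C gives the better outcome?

C

X (X): max(44, -20, 7) = 44
Y (X): max(36, 6, -11) = 36
G (O): min(44, 36) = 36
Z (X): max(-1, -15) = -1
AA (X): max(-16, -47, 15, 18) = 18
H (O): min(-1, 18) = -1
B (X): max(36, -1) = 36
AB (X): max(-17, -27, -1) = -1
AC (X): max(-30, -10) = -10
J (O): min(-1, -10) = -10
AD (X): max(27, 37, -15) = 37
AE (X): max(-1, -44) = -1
K (O): min(37, -1) = -1
AF (X): max(45, -25, 19, -16) = 45
AG (X): max(-12, 40) = 40
AH (X): max(10, 25, -6) = 25
L (O): min(45, 40, 25) = 25
C (X): max(-10, -1, 25) = 25
O prefers the lower value; B=36, C=25. C is better since 25 < 36.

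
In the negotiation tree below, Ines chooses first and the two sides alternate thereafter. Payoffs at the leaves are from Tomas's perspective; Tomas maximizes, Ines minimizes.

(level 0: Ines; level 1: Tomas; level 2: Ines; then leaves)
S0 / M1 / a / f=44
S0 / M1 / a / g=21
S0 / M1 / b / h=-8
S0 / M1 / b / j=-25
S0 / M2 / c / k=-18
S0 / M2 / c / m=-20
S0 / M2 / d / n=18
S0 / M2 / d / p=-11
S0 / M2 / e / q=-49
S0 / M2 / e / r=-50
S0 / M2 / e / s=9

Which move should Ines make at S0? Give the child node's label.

M2

a (Ines): min(44, 21) = 21
b (Ines): min(-8, -25) = -25
M1 (Tomas): max(21, -25) = 21
c (Ines): min(-18, -20) = -20
d (Ines): min(18, -11) = -11
e (Ines): min(-49, -50, 9) = -50
M2 (Tomas): max(-20, -11, -50) = -11
S0 (Ines): min(21, -11) = -11
Ines at S0 wants the lowest of {M1=21, M2=-11}, so chooses M2.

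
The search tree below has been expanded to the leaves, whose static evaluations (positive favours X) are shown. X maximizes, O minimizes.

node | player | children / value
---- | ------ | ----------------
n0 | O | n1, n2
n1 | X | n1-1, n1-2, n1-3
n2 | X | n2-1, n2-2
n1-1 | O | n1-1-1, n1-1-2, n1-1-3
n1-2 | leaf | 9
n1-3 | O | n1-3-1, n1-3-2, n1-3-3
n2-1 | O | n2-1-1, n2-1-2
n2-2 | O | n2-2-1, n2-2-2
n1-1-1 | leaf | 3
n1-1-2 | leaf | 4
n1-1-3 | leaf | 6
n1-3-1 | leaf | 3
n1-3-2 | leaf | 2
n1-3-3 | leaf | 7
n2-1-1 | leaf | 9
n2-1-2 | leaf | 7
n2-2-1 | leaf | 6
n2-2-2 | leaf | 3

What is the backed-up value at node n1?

n1-1 (O): min(3, 4, 6) = 3
n1-3 (O): min(3, 2, 7) = 2
n1 (X): max(3, 9, 2) = 9

9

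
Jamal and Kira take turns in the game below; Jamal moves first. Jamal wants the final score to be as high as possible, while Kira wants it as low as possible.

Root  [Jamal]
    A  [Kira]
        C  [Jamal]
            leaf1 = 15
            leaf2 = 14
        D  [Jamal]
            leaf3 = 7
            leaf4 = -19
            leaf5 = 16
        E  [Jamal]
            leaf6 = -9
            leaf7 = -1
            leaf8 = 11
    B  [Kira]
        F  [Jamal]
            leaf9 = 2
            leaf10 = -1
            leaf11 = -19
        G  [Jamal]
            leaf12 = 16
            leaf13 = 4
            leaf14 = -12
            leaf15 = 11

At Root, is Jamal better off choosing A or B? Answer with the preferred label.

A

C (Jamal): max(15, 14) = 15
D (Jamal): max(7, -19, 16) = 16
E (Jamal): max(-9, -1, 11) = 11
A (Kira): min(15, 16, 11) = 11
F (Jamal): max(2, -1, -19) = 2
G (Jamal): max(16, 4, -12, 11) = 16
B (Kira): min(2, 16) = 2
Jamal prefers the higher value; A=11, B=2. A is better since 11 > 2.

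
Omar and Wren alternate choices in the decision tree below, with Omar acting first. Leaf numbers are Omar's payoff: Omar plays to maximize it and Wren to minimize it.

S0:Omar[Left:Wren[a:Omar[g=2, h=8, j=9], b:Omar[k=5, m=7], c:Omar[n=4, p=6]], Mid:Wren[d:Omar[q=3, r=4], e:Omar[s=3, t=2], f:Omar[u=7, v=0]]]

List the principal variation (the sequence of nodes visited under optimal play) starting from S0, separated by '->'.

a (Omar): max(2, 8, 9) = 9
b (Omar): max(5, 7) = 7
c (Omar): max(4, 6) = 6
Left (Wren): min(9, 7, 6) = 6
d (Omar): max(3, 4) = 4
e (Omar): max(3, 2) = 3
f (Omar): max(7, 0) = 7
Mid (Wren): min(4, 3, 7) = 3
S0 (Omar): max(6, 3) = 6
At S0, Omar picks Left (highest: 6).
At Left, Wren picks c (lowest: 6).
At c, Omar picks p (highest: 6).
Terminal value 6.

S0 -> Left -> c -> p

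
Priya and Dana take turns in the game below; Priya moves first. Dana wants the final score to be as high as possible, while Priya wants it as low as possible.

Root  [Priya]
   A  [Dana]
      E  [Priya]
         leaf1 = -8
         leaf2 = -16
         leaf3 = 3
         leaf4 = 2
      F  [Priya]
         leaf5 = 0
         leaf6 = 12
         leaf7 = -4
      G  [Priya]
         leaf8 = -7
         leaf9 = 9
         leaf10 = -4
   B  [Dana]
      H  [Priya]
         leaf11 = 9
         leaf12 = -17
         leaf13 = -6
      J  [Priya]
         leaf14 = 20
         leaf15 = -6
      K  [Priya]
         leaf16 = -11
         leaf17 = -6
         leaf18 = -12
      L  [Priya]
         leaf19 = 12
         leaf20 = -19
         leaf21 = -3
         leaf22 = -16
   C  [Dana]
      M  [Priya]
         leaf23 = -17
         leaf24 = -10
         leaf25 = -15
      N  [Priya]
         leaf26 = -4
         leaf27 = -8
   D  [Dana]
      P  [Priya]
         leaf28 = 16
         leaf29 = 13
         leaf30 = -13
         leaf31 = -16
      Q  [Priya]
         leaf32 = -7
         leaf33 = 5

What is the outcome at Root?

-8

E (Priya): min(-8, -16, 3, 2) = -16
F (Priya): min(0, 12, -4) = -4
G (Priya): min(-7, 9, -4) = -7
A (Dana): max(-16, -4, -7) = -4
H (Priya): min(9, -17, -6) = -17
J (Priya): min(20, -6) = -6
K (Priya): min(-11, -6, -12) = -12
L (Priya): min(12, -19, -3, -16) = -19
B (Dana): max(-17, -6, -12, -19) = -6
M (Priya): min(-17, -10, -15) = -17
N (Priya): min(-4, -8) = -8
C (Dana): max(-17, -8) = -8
P (Priya): min(16, 13, -13, -16) = -16
Q (Priya): min(-7, 5) = -7
D (Dana): max(-16, -7) = -7
Root (Priya): min(-4, -6, -8, -7) = -8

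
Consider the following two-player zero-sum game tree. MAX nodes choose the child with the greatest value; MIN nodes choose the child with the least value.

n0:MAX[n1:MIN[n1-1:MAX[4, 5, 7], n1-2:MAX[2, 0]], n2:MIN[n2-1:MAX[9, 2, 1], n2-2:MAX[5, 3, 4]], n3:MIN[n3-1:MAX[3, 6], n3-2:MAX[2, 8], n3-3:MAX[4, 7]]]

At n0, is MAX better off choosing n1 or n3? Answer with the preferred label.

n3

n1-1 (MAX): max(4, 5, 7) = 7
n1-2 (MAX): max(2, 0) = 2
n1 (MIN): min(7, 2) = 2
n3-1 (MAX): max(3, 6) = 6
n3-2 (MAX): max(2, 8) = 8
n3-3 (MAX): max(4, 7) = 7
n3 (MIN): min(6, 8, 7) = 6
MAX prefers the higher value; n1=2, n3=6. n3 is better since 6 > 2.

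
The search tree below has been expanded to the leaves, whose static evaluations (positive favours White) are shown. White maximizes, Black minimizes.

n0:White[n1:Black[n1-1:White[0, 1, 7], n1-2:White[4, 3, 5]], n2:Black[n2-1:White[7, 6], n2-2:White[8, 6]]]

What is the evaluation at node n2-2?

n2-2 (White): max(8, 6) = 8

8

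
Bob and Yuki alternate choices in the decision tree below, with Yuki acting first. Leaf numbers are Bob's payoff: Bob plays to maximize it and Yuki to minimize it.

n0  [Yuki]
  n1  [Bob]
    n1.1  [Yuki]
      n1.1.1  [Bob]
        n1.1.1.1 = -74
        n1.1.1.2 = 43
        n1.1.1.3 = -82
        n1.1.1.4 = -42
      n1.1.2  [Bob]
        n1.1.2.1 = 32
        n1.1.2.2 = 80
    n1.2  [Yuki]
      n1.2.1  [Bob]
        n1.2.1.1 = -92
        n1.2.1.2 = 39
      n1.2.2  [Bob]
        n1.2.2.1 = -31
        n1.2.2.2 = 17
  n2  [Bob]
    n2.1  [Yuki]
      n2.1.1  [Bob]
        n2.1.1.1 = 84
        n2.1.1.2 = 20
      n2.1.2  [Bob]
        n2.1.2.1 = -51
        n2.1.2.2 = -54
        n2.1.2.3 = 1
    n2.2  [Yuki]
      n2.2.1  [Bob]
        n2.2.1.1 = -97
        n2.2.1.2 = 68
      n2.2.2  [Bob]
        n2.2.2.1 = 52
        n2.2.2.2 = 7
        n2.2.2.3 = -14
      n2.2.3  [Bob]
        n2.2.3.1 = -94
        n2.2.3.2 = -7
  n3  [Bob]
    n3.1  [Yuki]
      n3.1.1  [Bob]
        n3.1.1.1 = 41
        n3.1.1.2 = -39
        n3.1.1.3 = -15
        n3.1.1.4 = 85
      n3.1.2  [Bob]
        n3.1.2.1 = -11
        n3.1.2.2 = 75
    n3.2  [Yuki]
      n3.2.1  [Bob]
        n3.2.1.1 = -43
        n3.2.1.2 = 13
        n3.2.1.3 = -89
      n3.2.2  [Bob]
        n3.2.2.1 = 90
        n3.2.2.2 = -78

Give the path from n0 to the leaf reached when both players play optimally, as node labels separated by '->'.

n0 -> n2 -> n2.1 -> n2.1.2 -> n2.1.2.3

n1.1.1 (Bob): max(-74, 43, -82, -42) = 43
n1.1.2 (Bob): max(32, 80) = 80
n1.1 (Yuki): min(43, 80) = 43
n1.2.1 (Bob): max(-92, 39) = 39
n1.2.2 (Bob): max(-31, 17) = 17
n1.2 (Yuki): min(39, 17) = 17
n1 (Bob): max(43, 17) = 43
n2.1.1 (Bob): max(84, 20) = 84
n2.1.2 (Bob): max(-51, -54, 1) = 1
n2.1 (Yuki): min(84, 1) = 1
n2.2.1 (Bob): max(-97, 68) = 68
n2.2.2 (Bob): max(52, 7, -14) = 52
n2.2.3 (Bob): max(-94, -7) = -7
n2.2 (Yuki): min(68, 52, -7) = -7
n2 (Bob): max(1, -7) = 1
n3.1.1 (Bob): max(41, -39, -15, 85) = 85
n3.1.2 (Bob): max(-11, 75) = 75
n3.1 (Yuki): min(85, 75) = 75
n3.2.1 (Bob): max(-43, 13, -89) = 13
n3.2.2 (Bob): max(90, -78) = 90
n3.2 (Yuki): min(13, 90) = 13
n3 (Bob): max(75, 13) = 75
n0 (Yuki): min(43, 1, 75) = 1
At n0, Yuki picks n2 (lowest: 1).
At n2, Bob picks n2.1 (highest: 1).
At n2.1, Yuki picks n2.1.2 (lowest: 1).
At n2.1.2, Bob picks n2.1.2.3 (highest: 1).
Terminal value 1.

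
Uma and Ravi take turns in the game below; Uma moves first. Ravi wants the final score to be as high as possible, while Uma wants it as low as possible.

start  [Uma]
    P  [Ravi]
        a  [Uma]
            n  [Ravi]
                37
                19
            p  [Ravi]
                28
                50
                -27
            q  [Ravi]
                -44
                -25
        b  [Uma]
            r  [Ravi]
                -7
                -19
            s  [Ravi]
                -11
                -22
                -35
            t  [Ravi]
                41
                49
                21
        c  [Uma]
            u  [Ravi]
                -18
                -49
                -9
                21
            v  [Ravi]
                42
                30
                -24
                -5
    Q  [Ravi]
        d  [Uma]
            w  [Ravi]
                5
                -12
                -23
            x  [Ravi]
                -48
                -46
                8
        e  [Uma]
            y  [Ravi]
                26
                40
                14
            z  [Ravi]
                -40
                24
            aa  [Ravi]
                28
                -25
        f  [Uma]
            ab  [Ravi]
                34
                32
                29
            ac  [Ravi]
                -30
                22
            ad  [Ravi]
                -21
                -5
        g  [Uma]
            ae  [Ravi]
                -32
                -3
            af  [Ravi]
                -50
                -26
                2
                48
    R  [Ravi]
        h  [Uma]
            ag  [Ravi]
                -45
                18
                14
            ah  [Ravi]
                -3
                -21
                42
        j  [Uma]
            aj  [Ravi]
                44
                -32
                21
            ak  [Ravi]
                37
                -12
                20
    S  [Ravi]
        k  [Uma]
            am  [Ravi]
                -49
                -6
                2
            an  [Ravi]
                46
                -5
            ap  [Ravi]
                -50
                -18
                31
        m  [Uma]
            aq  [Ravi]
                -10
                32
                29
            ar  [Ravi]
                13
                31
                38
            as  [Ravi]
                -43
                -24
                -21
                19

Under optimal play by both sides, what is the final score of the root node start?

n (Ravi): max(37, 19) = 37
p (Ravi): max(28, 50, -27) = 50
q (Ravi): max(-44, -25) = -25
a (Uma): min(37, 50, -25) = -25
r (Ravi): max(-7, -19) = -7
s (Ravi): max(-11, -22, -35) = -11
t (Ravi): max(41, 49, 21) = 49
b (Uma): min(-7, -11, 49) = -11
u (Ravi): max(-18, -49, -9, 21) = 21
v (Ravi): max(42, 30, -24, -5) = 42
c (Uma): min(21, 42) = 21
P (Ravi): max(-25, -11, 21) = 21
w (Ravi): max(5, -12, -23) = 5
x (Ravi): max(-48, -46, 8) = 8
d (Uma): min(5, 8) = 5
y (Ravi): max(26, 40, 14) = 40
z (Ravi): max(-40, 24) = 24
aa (Ravi): max(28, -25) = 28
e (Uma): min(40, 24, 28) = 24
ab (Ravi): max(34, 32, 29) = 34
ac (Ravi): max(-30, 22) = 22
ad (Ravi): max(-21, -5) = -5
f (Uma): min(34, 22, -5) = -5
ae (Ravi): max(-32, -3) = -3
af (Ravi): max(-50, -26, 2, 48) = 48
g (Uma): min(-3, 48) = -3
Q (Ravi): max(5, 24, -5, -3) = 24
ag (Ravi): max(-45, 18, 14) = 18
ah (Ravi): max(-3, -21, 42) = 42
h (Uma): min(18, 42) = 18
aj (Ravi): max(44, -32, 21) = 44
ak (Ravi): max(37, -12, 20) = 37
j (Uma): min(44, 37) = 37
R (Ravi): max(18, 37) = 37
am (Ravi): max(-49, -6, 2) = 2
an (Ravi): max(46, -5) = 46
ap (Ravi): max(-50, -18, 31) = 31
k (Uma): min(2, 46, 31) = 2
aq (Ravi): max(-10, 32, 29) = 32
ar (Ravi): max(13, 31, 38) = 38
as (Ravi): max(-43, -24, -21, 19) = 19
m (Uma): min(32, 38, 19) = 19
S (Ravi): max(2, 19) = 19
start (Uma): min(21, 24, 37, 19) = 19

19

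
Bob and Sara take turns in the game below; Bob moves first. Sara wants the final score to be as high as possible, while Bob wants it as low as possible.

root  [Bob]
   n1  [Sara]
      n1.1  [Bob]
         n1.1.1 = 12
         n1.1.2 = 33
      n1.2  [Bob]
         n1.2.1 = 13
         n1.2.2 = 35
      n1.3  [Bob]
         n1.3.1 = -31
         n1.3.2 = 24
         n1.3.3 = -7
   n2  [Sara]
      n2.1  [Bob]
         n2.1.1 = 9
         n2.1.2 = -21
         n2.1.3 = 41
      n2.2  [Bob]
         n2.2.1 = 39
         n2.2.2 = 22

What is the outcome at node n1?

13

n1.1 (Bob): min(12, 33) = 12
n1.2 (Bob): min(13, 35) = 13
n1.3 (Bob): min(-31, 24, -7) = -31
n1 (Sara): max(12, 13, -31) = 13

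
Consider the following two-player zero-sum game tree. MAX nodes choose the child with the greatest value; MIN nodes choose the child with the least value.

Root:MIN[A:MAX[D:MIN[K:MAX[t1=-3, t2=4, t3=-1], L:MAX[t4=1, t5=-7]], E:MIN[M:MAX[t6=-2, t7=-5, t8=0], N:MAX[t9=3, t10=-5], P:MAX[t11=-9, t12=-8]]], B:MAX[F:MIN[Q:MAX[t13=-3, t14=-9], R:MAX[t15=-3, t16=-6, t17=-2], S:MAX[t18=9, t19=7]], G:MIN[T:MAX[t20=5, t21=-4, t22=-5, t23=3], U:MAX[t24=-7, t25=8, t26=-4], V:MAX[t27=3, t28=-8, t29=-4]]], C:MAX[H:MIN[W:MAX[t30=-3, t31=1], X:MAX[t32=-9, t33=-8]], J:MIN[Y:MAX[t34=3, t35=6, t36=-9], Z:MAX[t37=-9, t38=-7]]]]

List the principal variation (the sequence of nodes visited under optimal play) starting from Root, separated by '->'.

Root -> C -> J -> Z -> t38

K (MAX): max(-3, 4, -1) = 4
L (MAX): max(1, -7) = 1
D (MIN): min(4, 1) = 1
M (MAX): max(-2, -5, 0) = 0
N (MAX): max(3, -5) = 3
P (MAX): max(-9, -8) = -8
E (MIN): min(0, 3, -8) = -8
A (MAX): max(1, -8) = 1
Q (MAX): max(-3, -9) = -3
R (MAX): max(-3, -6, -2) = -2
S (MAX): max(9, 7) = 9
F (MIN): min(-3, -2, 9) = -3
T (MAX): max(5, -4, -5, 3) = 5
U (MAX): max(-7, 8, -4) = 8
V (MAX): max(3, -8, -4) = 3
G (MIN): min(5, 8, 3) = 3
B (MAX): max(-3, 3) = 3
W (MAX): max(-3, 1) = 1
X (MAX): max(-9, -8) = -8
H (MIN): min(1, -8) = -8
Y (MAX): max(3, 6, -9) = 6
Z (MAX): max(-9, -7) = -7
J (MIN): min(6, -7) = -7
C (MAX): max(-8, -7) = -7
Root (MIN): min(1, 3, -7) = -7
At Root, MIN picks C (lowest: -7).
At C, MAX picks J (highest: -7).
At J, MIN picks Z (lowest: -7).
At Z, MAX picks t38 (highest: -7).
Terminal value -7.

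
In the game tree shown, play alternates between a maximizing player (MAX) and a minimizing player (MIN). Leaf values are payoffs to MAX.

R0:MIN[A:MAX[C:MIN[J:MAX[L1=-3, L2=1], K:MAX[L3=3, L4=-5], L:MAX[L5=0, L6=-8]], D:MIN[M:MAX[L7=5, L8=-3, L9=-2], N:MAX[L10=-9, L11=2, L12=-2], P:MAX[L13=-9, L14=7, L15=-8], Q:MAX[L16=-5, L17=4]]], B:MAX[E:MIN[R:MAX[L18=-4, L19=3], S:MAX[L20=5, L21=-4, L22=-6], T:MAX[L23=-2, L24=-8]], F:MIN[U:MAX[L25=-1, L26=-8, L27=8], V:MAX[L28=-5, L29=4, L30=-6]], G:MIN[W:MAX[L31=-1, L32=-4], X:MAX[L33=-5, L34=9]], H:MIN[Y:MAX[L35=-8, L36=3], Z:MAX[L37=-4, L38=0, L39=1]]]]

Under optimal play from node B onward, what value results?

4

R (MAX): max(-4, 3) = 3
S (MAX): max(5, -4, -6) = 5
T (MAX): max(-2, -8) = -2
E (MIN): min(3, 5, -2) = -2
U (MAX): max(-1, -8, 8) = 8
V (MAX): max(-5, 4, -6) = 4
F (MIN): min(8, 4) = 4
W (MAX): max(-1, -4) = -1
X (MAX): max(-5, 9) = 9
G (MIN): min(-1, 9) = -1
Y (MAX): max(-8, 3) = 3
Z (MAX): max(-4, 0, 1) = 1
H (MIN): min(3, 1) = 1
B (MAX): max(-2, 4, -1, 1) = 4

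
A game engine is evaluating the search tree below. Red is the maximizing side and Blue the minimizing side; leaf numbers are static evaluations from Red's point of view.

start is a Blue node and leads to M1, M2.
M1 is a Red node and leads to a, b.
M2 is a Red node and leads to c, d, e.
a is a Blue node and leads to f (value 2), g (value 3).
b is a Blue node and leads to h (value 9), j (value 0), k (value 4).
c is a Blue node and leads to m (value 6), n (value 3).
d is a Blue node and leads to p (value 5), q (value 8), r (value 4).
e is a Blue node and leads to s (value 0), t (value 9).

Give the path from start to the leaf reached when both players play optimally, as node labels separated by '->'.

start -> M1 -> a -> f

a (Blue): min(2, 3) = 2
b (Blue): min(9, 0, 4) = 0
M1 (Red): max(2, 0) = 2
c (Blue): min(6, 3) = 3
d (Blue): min(5, 8, 4) = 4
e (Blue): min(0, 9) = 0
M2 (Red): max(3, 4, 0) = 4
start (Blue): min(2, 4) = 2
At start, Blue picks M1 (lowest: 2).
At M1, Red picks a (highest: 2).
At a, Blue picks f (lowest: 2).
Terminal value 2.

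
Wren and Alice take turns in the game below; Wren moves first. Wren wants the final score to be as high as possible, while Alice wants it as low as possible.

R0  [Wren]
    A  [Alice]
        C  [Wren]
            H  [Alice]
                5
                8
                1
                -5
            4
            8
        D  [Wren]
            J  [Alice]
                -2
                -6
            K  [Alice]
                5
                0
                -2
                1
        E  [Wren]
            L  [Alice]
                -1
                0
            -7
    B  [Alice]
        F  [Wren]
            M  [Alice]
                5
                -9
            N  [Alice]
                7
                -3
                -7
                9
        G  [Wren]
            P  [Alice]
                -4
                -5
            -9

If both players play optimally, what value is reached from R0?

H (Alice): min(5, 8, 1, -5) = -5
C (Wren): max(-5, 4, 8) = 8
J (Alice): min(-2, -6) = -6
K (Alice): min(5, 0, -2, 1) = -2
D (Wren): max(-6, -2) = -2
L (Alice): min(-1, 0) = -1
E (Wren): max(-1, -7) = -1
A (Alice): min(8, -2, -1) = -2
M (Alice): min(5, -9) = -9
N (Alice): min(7, -3, -7, 9) = -7
F (Wren): max(-9, -7) = -7
P (Alice): min(-4, -5) = -5
G (Wren): max(-5, -9) = -5
B (Alice): min(-7, -5) = -7
R0 (Wren): max(-2, -7) = -2

-2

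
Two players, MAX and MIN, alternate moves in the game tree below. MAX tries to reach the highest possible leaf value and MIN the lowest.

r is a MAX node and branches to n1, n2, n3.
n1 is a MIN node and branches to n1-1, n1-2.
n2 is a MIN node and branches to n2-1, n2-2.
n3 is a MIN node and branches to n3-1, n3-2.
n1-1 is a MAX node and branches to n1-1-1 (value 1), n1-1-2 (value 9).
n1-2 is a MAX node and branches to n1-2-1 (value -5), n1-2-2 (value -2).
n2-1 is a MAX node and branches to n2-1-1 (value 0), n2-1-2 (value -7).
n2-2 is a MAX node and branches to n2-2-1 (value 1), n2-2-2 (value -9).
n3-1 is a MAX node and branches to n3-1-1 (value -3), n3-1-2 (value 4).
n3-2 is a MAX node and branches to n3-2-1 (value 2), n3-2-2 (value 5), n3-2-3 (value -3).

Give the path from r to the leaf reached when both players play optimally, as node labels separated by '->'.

r -> n3 -> n3-1 -> n3-1-2

n1-1 (MAX): max(1, 9) = 9
n1-2 (MAX): max(-5, -2) = -2
n1 (MIN): min(9, -2) = -2
n2-1 (MAX): max(0, -7) = 0
n2-2 (MAX): max(1, -9) = 1
n2 (MIN): min(0, 1) = 0
n3-1 (MAX): max(-3, 4) = 4
n3-2 (MAX): max(2, 5, -3) = 5
n3 (MIN): min(4, 5) = 4
r (MAX): max(-2, 0, 4) = 4
At r, MAX picks n3 (highest: 4).
At n3, MIN picks n3-1 (lowest: 4).
At n3-1, MAX picks n3-1-2 (highest: 4).
Terminal value 4.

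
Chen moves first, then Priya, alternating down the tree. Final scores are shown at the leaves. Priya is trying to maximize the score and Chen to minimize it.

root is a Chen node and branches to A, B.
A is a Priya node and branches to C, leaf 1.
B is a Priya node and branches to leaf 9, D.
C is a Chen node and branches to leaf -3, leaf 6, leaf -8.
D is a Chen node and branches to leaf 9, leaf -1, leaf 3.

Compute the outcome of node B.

9

D (Chen): min(9, -1, 3) = -1
B (Priya): max(9, -1) = 9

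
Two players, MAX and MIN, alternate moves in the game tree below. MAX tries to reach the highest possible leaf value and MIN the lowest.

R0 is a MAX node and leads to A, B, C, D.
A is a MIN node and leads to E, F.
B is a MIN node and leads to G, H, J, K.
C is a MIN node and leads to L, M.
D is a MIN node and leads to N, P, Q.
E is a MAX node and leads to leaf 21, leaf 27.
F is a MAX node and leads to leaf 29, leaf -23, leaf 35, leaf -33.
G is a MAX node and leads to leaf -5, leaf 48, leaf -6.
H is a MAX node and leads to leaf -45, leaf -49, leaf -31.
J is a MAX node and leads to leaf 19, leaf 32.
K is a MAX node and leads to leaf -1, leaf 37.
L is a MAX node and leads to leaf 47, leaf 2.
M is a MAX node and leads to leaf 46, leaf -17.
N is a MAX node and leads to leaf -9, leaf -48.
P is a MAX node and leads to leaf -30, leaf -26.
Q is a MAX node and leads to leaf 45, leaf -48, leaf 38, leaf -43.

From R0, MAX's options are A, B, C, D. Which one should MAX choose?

C

E (MAX): max(21, 27) = 27
F (MAX): max(29, -23, 35, -33) = 35
A (MIN): min(27, 35) = 27
G (MAX): max(-5, 48, -6) = 48
H (MAX): max(-45, -49, -31) = -31
J (MAX): max(19, 32) = 32
K (MAX): max(-1, 37) = 37
B (MIN): min(48, -31, 32, 37) = -31
L (MAX): max(47, 2) = 47
M (MAX): max(46, -17) = 46
C (MIN): min(47, 46) = 46
N (MAX): max(-9, -48) = -9
P (MAX): max(-30, -26) = -26
Q (MAX): max(45, -48, 38, -43) = 45
D (MIN): min(-9, -26, 45) = -26
R0 (MAX): max(27, -31, 46, -26) = 46
MAX at R0 wants the highest of {A=27, B=-31, C=46, D=-26}, so chooses C.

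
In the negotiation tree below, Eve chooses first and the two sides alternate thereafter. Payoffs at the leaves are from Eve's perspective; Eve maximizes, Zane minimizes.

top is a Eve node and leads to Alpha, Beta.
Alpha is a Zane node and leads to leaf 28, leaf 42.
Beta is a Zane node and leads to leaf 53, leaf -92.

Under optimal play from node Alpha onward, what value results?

28

Alpha (Zane): min(28, 42) = 28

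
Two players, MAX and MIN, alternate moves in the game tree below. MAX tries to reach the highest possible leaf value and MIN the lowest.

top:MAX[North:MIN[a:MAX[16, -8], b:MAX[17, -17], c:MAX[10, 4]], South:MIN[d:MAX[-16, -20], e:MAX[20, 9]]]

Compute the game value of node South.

-16

d (MAX): max(-16, -20) = -16
e (MAX): max(20, 9) = 20
South (MIN): min(-16, 20) = -16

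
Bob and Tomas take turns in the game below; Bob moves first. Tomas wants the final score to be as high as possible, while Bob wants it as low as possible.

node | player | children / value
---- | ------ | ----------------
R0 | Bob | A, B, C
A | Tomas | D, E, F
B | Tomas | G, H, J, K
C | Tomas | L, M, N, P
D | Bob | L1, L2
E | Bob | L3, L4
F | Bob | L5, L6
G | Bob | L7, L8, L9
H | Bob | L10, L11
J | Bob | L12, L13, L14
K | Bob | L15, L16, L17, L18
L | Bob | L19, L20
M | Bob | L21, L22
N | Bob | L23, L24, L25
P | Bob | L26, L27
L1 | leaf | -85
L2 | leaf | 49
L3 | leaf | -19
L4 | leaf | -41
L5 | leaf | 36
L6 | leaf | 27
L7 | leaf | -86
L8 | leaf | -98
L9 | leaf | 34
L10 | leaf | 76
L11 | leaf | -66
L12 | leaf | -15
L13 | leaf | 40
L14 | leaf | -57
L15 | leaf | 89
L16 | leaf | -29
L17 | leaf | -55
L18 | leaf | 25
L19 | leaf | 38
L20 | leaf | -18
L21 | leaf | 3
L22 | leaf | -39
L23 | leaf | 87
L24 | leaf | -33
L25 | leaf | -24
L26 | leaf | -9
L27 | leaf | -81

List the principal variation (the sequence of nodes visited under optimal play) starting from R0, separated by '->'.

R0 -> B -> K -> L17

D (Bob): min(-85, 49) = -85
E (Bob): min(-19, -41) = -41
F (Bob): min(36, 27) = 27
A (Tomas): max(-85, -41, 27) = 27
G (Bob): min(-86, -98, 34) = -98
H (Bob): min(76, -66) = -66
J (Bob): min(-15, 40, -57) = -57
K (Bob): min(89, -29, -55, 25) = -55
B (Tomas): max(-98, -66, -57, -55) = -55
L (Bob): min(38, -18) = -18
M (Bob): min(3, -39) = -39
N (Bob): min(87, -33, -24) = -33
P (Bob): min(-9, -81) = -81
C (Tomas): max(-18, -39, -33, -81) = -18
R0 (Bob): min(27, -55, -18) = -55
At R0, Bob picks B (lowest: -55).
At B, Tomas picks K (highest: -55).
At K, Bob picks L17 (lowest: -55).
Terminal value -55.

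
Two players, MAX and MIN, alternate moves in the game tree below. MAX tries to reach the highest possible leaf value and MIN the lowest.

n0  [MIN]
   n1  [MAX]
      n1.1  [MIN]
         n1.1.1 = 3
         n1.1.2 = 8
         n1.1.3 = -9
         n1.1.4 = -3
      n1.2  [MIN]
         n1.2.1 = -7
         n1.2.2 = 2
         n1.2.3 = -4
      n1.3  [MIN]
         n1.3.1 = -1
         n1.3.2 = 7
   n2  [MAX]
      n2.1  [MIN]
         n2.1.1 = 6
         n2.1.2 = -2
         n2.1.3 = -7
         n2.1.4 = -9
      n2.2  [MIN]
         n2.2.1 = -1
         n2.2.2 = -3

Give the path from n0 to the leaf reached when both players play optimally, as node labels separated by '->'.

n1.1 (MIN): min(3, 8, -9, -3) = -9
n1.2 (MIN): min(-7, 2, -4) = -7
n1.3 (MIN): min(-1, 7) = -1
n1 (MAX): max(-9, -7, -1) = -1
n2.1 (MIN): min(6, -2, -7, -9) = -9
n2.2 (MIN): min(-1, -3) = -3
n2 (MAX): max(-9, -3) = -3
n0 (MIN): min(-1, -3) = -3
At n0, MIN picks n2 (lowest: -3).
At n2, MAX picks n2.2 (highest: -3).
At n2.2, MIN picks n2.2.2 (lowest: -3).
Terminal value -3.

n0 -> n2 -> n2.2 -> n2.2.2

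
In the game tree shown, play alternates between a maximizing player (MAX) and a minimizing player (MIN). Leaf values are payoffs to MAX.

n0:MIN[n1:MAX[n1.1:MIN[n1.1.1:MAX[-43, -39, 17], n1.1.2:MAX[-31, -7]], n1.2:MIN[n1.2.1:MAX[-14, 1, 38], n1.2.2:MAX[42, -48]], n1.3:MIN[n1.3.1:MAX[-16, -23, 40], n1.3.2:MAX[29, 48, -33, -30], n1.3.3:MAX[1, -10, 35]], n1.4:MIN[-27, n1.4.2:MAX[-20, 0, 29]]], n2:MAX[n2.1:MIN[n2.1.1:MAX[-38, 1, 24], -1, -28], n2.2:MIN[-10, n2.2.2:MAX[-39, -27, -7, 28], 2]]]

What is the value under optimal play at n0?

n1.1.1 (MAX): max(-43, -39, 17) = 17
n1.1.2 (MAX): max(-31, -7) = -7
n1.1 (MIN): min(17, -7) = -7
n1.2.1 (MAX): max(-14, 1, 38) = 38
n1.2.2 (MAX): max(42, -48) = 42
n1.2 (MIN): min(38, 42) = 38
n1.3.1 (MAX): max(-16, -23, 40) = 40
n1.3.2 (MAX): max(29, 48, -33, -30) = 48
n1.3.3 (MAX): max(1, -10, 35) = 35
n1.3 (MIN): min(40, 48, 35) = 35
n1.4.2 (MAX): max(-20, 0, 29) = 29
n1.4 (MIN): min(-27, 29) = -27
n1 (MAX): max(-7, 38, 35, -27) = 38
n2.1.1 (MAX): max(-38, 1, 24) = 24
n2.1 (MIN): min(24, -1, -28) = -28
n2.2.2 (MAX): max(-39, -27, -7, 28) = 28
n2.2 (MIN): min(-10, 28, 2) = -10
n2 (MAX): max(-28, -10) = -10
n0 (MIN): min(38, -10) = -10

-10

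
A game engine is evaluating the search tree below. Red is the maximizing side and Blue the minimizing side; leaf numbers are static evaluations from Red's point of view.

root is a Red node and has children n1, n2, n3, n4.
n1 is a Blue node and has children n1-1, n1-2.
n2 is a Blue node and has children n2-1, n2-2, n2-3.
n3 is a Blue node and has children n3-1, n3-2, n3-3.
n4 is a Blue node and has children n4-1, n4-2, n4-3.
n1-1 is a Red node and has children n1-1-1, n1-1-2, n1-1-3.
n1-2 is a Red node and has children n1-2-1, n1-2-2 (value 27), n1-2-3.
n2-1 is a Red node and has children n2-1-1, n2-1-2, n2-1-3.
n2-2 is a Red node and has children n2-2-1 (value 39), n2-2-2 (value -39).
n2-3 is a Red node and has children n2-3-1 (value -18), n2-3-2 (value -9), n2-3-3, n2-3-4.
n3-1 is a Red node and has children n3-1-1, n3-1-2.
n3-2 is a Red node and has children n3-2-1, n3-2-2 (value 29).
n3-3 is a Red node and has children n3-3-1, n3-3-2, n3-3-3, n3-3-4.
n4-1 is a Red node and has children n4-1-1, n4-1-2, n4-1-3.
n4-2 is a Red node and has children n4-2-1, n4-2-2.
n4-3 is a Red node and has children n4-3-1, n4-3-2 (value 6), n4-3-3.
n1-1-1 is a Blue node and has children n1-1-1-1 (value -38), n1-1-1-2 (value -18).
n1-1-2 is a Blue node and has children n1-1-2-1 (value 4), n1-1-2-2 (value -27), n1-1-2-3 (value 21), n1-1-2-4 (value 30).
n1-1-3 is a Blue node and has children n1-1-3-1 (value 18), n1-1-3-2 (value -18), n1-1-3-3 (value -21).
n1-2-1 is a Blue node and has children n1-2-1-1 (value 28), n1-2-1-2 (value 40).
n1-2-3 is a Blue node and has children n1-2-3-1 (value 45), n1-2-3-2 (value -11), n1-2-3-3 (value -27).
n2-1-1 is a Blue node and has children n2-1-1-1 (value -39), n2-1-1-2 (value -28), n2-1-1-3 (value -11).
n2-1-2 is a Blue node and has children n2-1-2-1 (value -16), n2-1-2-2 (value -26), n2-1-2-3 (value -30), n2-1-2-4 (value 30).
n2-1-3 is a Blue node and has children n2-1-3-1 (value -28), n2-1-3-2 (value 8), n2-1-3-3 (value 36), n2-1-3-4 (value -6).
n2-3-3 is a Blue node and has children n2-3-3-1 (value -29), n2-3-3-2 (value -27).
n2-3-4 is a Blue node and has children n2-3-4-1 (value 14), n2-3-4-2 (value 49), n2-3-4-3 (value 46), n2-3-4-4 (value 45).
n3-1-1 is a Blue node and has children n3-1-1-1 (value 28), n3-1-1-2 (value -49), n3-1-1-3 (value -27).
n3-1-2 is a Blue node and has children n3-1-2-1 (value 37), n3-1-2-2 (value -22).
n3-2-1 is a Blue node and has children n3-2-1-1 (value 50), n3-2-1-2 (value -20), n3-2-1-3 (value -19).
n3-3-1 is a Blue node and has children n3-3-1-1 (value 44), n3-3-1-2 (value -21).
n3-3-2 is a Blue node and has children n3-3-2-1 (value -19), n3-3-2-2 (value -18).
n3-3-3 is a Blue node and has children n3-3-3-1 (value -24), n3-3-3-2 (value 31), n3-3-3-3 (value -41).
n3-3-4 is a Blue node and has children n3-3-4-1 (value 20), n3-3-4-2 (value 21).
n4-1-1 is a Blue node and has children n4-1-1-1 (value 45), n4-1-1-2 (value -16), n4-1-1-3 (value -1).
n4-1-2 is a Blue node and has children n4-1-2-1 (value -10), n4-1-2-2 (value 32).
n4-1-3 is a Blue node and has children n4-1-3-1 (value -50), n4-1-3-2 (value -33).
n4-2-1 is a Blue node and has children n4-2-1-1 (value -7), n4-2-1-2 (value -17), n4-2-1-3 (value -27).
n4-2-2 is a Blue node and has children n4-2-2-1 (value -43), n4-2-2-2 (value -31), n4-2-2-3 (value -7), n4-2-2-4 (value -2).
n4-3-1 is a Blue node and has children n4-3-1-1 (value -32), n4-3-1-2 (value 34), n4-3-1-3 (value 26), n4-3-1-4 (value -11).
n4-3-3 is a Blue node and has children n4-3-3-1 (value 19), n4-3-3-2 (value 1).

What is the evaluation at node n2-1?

n2-1-1 (Blue): min(-39, -28, -11) = -39
n2-1-2 (Blue): min(-16, -26, -30, 30) = -30
n2-1-3 (Blue): min(-28, 8, 36, -6) = -28
n2-1 (Red): max(-39, -30, -28) = -28

-28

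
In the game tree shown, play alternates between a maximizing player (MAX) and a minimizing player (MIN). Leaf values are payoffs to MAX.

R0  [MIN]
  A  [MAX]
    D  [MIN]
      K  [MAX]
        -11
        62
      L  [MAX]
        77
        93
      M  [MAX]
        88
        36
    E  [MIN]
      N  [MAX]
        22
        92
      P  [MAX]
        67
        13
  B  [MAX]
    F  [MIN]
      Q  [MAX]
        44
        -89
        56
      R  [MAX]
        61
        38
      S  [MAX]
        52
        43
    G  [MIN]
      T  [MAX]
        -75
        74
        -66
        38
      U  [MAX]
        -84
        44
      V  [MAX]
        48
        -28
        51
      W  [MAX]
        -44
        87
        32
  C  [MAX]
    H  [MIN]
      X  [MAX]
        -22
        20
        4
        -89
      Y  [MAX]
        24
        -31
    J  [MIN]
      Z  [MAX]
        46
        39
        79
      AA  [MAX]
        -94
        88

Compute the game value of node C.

79

X (MAX): max(-22, 20, 4, -89) = 20
Y (MAX): max(24, -31) = 24
H (MIN): min(20, 24) = 20
Z (MAX): max(46, 39, 79) = 79
AA (MAX): max(-94, 88) = 88
J (MIN): min(79, 88) = 79
C (MAX): max(20, 79) = 79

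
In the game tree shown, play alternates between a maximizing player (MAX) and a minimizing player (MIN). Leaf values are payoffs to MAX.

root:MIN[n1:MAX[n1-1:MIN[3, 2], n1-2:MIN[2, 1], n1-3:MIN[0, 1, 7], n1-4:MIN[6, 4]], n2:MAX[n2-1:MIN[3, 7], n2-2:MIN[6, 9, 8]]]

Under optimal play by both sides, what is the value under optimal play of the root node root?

4

n1-1 (MIN): min(3, 2) = 2
n1-2 (MIN): min(2, 1) = 1
n1-3 (MIN): min(0, 1, 7) = 0
n1-4 (MIN): min(6, 4) = 4
n1 (MAX): max(2, 1, 0, 4) = 4
n2-1 (MIN): min(3, 7) = 3
n2-2 (MIN): min(6, 9, 8) = 6
n2 (MAX): max(3, 6) = 6
root (MIN): min(4, 6) = 4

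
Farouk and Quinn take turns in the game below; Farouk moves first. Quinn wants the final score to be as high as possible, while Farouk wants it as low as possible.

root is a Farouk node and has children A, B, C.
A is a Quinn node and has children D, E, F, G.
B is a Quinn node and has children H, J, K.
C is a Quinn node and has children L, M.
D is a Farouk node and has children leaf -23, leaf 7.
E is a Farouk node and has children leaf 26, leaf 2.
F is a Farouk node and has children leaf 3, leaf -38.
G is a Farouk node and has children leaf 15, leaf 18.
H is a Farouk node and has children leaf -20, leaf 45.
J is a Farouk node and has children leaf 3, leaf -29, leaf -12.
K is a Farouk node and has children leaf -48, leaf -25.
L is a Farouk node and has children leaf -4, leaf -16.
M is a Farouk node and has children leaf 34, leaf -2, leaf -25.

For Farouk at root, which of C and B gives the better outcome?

L (Farouk): min(-4, -16) = -16
M (Farouk): min(34, -2, -25) = -25
C (Quinn): max(-16, -25) = -16
H (Farouk): min(-20, 45) = -20
J (Farouk): min(3, -29, -12) = -29
K (Farouk): min(-48, -25) = -48
B (Quinn): max(-20, -29, -48) = -20
Farouk prefers the lower value; C=-16, B=-20. B is better since -20 < -16.

B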